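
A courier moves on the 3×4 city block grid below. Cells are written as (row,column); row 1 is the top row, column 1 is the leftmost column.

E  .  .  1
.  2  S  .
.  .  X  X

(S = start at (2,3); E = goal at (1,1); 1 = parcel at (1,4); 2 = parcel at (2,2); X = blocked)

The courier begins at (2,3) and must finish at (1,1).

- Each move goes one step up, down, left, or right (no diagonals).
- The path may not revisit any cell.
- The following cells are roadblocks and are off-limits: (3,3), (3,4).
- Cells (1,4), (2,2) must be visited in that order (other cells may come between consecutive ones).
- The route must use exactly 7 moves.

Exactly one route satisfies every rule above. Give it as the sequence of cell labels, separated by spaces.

The waypoints must appear in the order (1,4), (2,2), with no cell reused.
Route from (2,3): right to (2,4), up to (1,4), 2× left (reaching (1,2)), down to (2,2), left to (2,1), up to (1,1) — 7 moves in all.
Check: order respected (1 at step 2, 2 at step 5); 7 moves as required.

(2,3) (2,4) (1,4) (1,3) (1,2) (2,2) (2,1) (1,1)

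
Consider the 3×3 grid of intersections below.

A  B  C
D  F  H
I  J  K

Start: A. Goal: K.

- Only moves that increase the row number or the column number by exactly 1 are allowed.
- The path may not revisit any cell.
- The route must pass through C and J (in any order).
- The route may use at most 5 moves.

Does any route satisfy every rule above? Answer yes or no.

no

J is below but to the left of C: going C → J would need a leftward move and J → C an upward move, so no right/down-only route can visit both required cells.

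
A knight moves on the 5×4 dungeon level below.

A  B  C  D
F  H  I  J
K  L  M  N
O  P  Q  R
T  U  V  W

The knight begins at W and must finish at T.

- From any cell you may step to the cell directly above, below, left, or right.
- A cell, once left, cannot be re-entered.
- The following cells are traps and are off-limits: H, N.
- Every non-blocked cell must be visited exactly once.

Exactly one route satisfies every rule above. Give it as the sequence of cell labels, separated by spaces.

Need to visit all 18 open cells exactly once, starting at W and ending at T.
Cell J has only two open neighbours (D and I), so the path must pass straight through it: one of those is the cell it's entered from and the other is where it exits.
Route from W: up 1 to R, left 1 to Q, down 1 to V, left 1 to U, up 2 to L, right 1 to M, up 1 to I, right 1 to J, up 1 to D, left 3 to A, down 4 to T — 17 moves in all.
Check: all 18 open cells covered.

W R Q V U P L M I J D C B A F K O T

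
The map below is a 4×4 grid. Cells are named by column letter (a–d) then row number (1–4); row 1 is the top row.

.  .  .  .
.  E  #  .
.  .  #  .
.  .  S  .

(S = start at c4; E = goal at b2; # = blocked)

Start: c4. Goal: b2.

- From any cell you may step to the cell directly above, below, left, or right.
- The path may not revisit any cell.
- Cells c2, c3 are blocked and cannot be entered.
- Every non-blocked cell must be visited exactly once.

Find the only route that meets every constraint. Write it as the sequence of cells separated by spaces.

c4 d4 d3 d2 d1 c1 b1 a1 a2 a3 a4 b4 b3 b2

Need to visit all 14 open cells exactly once, starting at c4 and ending at b2.
Route from c4: right to d4, 3× up (reaching d1), 3× left (reaching a1), 3× down (reaching a4), right to b4, 2× up (reaching b2) — 13 moves in all.
Check: all 14 open cells covered.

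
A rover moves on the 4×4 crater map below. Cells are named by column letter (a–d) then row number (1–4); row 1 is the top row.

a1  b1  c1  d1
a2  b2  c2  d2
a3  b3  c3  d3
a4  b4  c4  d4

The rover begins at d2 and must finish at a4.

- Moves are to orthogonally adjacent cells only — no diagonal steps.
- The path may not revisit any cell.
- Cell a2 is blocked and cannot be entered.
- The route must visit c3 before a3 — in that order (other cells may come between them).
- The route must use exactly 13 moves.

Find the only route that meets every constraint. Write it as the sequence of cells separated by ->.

The waypoints must appear in the order c3, a3, with no cell reused.
Route from d2: up to d1, 2× left (reaching b1), down to b2, right to c2, down to c3, right to d3, down to d4, 2× left (reaching b4), up to b3, left to a3, down to a4 — 13 moves in all.
Check: order respected (c3 at step 6, a3 at step 12); 13 moves as required.

d2 -> d1 -> c1 -> b1 -> b2 -> c2 -> c3 -> d3 -> d4 -> c4 -> b4 -> b3 -> a3 -> a4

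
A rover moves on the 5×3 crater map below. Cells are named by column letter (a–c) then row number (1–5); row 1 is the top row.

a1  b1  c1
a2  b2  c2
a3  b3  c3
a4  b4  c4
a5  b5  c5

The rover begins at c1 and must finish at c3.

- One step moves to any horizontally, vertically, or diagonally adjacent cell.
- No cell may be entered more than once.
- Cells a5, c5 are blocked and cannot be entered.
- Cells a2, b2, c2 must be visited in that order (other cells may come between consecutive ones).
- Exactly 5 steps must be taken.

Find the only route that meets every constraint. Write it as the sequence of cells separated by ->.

The waypoints must appear in the order a2, b2, c2, with no cell reused.
Route from c1: left 1 to b1, down-left 1 to a2, right 2 to c2, down 1 to c3 — 5 moves in all.
Check: order respected (a2 at step 2, b2 at step 3, c2 at step 4); 5 moves as required.

c1 -> b1 -> a2 -> b2 -> c2 -> c3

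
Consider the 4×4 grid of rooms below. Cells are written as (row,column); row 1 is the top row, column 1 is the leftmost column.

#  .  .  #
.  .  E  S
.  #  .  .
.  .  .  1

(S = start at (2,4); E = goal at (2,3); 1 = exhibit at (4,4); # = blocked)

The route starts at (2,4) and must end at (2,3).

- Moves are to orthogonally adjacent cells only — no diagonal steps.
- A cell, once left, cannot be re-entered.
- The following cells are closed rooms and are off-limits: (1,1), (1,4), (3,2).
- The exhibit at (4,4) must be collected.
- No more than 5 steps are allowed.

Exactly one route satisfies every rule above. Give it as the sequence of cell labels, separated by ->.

Any route must reach (4,4) and still end at (2,3) within 5 moves, so the order of the required stops is forced.
Route from (2,4): 2× down (reaching (4,4)), left to (4,3), 2× up (reaching (2,3)) — 5 moves in all.
Check: all required cells visited; 5 ≤ 5 moves.

(2,4) -> (3,4) -> (4,4) -> (4,3) -> (3,3) -> (2,3)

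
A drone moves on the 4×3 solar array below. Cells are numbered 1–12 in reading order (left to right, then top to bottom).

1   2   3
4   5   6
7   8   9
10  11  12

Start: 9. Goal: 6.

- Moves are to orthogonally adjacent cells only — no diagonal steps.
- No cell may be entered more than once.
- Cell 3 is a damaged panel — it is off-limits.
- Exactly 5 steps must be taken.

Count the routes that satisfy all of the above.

2

Need simple routes of exactly 5 moves from 9 to 6 (Manhattan distance 1, so 2 moves are spent on a detour and 2 undoing it).
Enumerating: 9 12 11 8 5 6 | 9 8 7 4 5 6.
That gives 2 routes.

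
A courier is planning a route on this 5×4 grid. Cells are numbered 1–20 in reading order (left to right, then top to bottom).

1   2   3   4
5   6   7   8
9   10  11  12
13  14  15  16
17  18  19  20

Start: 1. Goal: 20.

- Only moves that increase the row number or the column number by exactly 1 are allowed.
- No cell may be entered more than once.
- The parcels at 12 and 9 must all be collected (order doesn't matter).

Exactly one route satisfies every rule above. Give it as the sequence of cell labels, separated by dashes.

1 - 5 - 9 - 10 - 11 - 12 - 16 - 20

Moves only go right or down, so the column and row indices never decrease.
Route from 1: down 2 to 9, right 3 to 12, down 2 to 20 — 7 moves in all.
Check: all required cells visited.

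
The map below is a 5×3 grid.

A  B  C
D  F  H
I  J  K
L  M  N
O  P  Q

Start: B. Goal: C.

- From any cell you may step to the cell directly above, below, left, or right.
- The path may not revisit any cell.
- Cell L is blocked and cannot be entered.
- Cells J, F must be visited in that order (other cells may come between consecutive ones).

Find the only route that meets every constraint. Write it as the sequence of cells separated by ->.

B -> A -> D -> I -> J -> F -> H -> C

The waypoints must appear in the order J, F, with no cell reused.
Route from B: left to A, 2× down (reaching I), right to J, up to F, right to H, up to C — 7 moves in all.
Check: order respected (J at step 4, F at step 5).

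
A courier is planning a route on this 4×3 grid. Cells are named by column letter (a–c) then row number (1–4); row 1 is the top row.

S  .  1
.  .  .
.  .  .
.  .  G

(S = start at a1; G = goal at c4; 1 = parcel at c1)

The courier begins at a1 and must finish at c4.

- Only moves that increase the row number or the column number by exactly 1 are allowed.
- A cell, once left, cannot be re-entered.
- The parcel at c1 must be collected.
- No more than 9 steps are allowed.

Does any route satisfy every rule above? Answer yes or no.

yes

One route that works: a1 → b1 → c1 → c2 → c3 → c4.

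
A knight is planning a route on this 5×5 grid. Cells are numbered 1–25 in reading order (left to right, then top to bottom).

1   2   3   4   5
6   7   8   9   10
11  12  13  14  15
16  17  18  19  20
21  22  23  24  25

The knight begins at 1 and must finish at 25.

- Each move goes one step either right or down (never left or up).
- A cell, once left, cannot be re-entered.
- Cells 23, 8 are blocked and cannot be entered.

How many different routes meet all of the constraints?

A right/down-only route from 1 to 25 makes exactly 4 down-moves and 4 right-moves in some order.
With no other constraints that would be C(8,4) = 70 routes.
Subtract routes through each blocked cell (inclusion–exclusion for overlaps): − through 8: 30 − through 23: 15 + through 8&23: 3 → 28.
That gives 28 routes.

28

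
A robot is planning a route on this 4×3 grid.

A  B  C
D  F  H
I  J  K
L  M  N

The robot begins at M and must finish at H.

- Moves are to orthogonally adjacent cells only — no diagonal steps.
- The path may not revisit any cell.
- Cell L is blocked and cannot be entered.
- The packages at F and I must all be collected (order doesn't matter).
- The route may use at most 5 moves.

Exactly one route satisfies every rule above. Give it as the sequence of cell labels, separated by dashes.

The budget equals the shortest possible length, so every move has to be on a shortest route through the required cells.
Route from M: up to J, left to I, up to D, 2× right (reaching H) — 5 moves in all.
Check: all required cells visited; 5 ≤ 5 moves.

M - J - I - D - F - H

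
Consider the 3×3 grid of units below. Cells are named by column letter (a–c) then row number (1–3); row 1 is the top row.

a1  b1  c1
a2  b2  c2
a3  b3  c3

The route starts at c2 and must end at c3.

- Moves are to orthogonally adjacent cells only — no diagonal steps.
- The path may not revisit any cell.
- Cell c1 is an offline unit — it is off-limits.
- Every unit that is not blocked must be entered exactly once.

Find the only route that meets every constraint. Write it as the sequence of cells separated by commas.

c2, b2, b1, a1, a2, a3, b3, c3

Need to visit all 8 open cells exactly once, starting at c2 and ending at c3.
Route from c2: left to b2, up to b1, left to a1, 2× down (reaching a3), 2× right (reaching c3) — 7 moves in all.
Check: all 8 open cells covered.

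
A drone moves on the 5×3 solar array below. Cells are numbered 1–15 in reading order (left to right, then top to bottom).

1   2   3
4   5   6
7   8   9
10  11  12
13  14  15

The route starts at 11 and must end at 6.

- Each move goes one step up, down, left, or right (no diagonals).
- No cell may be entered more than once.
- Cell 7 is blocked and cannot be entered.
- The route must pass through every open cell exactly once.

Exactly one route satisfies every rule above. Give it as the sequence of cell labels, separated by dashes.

Need to visit all 14 open cells exactly once, starting at 11 and ending at 6.
Cell 3 has only two open neighbours (6 and 2), so the path must pass straight through it: one of those is the cell it's entered from and the other is where it exits.
Route from 11: left 1 to 10, down 1 to 13, right 2 to 15, up 2 to 9, left 1 to 8, up 1 to 5, left 1 to 4, up 1 to 1, right 2 to 3, down 1 to 6 — 13 moves in all.
Check: all 14 open cells covered.

11 - 10 - 13 - 14 - 15 - 12 - 9 - 8 - 5 - 4 - 1 - 2 - 3 - 6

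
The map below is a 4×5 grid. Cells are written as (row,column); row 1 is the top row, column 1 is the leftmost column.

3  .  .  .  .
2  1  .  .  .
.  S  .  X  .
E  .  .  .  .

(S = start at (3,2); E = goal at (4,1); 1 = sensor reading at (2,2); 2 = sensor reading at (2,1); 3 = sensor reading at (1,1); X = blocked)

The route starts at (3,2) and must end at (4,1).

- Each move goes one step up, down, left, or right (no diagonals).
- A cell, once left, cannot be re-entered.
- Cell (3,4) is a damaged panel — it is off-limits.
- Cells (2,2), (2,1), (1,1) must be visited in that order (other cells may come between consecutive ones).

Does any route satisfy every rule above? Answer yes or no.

One route that works: (3,2) → (2,2) → (2,1) → (1,1) → (1,2) → (1,3) → (2,3) → (3,3) → (4,3) → (4,2) → (4,1).

yes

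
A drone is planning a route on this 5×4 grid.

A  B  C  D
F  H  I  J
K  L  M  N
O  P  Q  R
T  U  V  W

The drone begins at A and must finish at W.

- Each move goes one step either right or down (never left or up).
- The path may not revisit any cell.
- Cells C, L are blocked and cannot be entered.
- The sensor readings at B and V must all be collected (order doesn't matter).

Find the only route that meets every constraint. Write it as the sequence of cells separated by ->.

Moves only go right or down, so the column and row indices never decrease.
Route from A: right to B, down to H, right to I, 3× down (reaching V), right to W — 7 moves in all.
Check: all required cells visited.

A -> B -> H -> I -> M -> Q -> V -> W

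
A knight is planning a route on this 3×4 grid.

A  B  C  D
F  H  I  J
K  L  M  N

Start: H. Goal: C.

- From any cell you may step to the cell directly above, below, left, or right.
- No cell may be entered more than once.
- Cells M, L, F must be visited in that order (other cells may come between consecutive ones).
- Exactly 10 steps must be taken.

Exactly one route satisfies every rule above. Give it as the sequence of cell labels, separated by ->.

The waypoints must appear in the order M, L, F, with no cell reused.
Route from H: right 2 to J, down 1 to N, left 3 to K, up 2 to A, right 2 to C — 10 moves in all.
Check: order respected (M at step 4, L at step 5, F at step 7); 10 moves as required.

H -> I -> J -> N -> M -> L -> K -> F -> A -> B -> C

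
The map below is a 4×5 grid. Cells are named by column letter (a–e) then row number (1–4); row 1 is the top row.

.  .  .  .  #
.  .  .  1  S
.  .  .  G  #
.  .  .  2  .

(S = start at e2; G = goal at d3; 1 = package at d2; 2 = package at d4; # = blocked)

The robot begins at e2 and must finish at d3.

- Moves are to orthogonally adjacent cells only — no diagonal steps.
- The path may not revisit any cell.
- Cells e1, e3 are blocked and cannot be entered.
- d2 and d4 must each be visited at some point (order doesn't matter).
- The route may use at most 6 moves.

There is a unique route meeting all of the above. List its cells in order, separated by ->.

Any route must reach d2 and d4 and still end at d3 within 6 moves, so the order of the required stops is forced.
Route from e2: 2× left (reaching c2), 2× down (reaching c4), right to d4, up to d3 — 6 moves in all.
Check: all required cells visited; 6 ≤ 6 moves.

e2 -> d2 -> c2 -> c3 -> c4 -> d4 -> d3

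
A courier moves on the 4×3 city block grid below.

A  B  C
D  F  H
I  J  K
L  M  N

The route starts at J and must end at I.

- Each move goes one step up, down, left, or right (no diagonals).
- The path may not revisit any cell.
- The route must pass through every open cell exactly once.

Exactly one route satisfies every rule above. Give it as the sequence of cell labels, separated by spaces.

J F D A B C H K N M L I

Need to visit all 12 open cells exactly once, starting at J and ending at I.
Route from J: up to F, left to D, up to A, 2× right (reaching C), 3× down (reaching N), 2× left (reaching L), up to I — 11 moves in all.
Check: all 12 open cells covered.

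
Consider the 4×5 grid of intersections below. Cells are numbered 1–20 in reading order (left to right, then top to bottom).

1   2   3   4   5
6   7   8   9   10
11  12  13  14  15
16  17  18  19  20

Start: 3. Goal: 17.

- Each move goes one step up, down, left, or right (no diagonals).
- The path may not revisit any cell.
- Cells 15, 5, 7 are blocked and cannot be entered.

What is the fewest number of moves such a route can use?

4

The Manhattan distance from 3 to 17 is |1−4| + |3−2| = 4, so at least 4 moves are needed.
A route of 4 moves achieves this: 3 → 8 → 13 → 18 → 17.
Since 4 matches the lower bound, it is optimal.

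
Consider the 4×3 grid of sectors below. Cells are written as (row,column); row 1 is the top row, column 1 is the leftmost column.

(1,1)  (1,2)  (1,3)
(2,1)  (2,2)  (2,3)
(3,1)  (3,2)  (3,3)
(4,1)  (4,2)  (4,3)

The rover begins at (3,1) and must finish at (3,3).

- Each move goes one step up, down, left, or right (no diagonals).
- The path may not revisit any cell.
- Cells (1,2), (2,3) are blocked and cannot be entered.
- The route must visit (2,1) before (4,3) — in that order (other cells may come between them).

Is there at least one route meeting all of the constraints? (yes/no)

One route that works: (3,1) → (2,1) → (2,2) → (3,2) → (4,2) → (4,3) → (3,3).

yes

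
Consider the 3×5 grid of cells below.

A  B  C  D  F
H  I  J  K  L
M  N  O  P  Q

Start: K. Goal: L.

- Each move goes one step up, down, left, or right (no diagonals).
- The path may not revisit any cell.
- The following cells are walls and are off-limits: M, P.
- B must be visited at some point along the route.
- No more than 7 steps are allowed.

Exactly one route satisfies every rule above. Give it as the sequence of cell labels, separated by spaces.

K J I B C D F L

The budget equals the shortest possible length, so every move has to be on a shortest route through the required cells.
Route from K: 2× left (reaching I), up to B, 3× right (reaching F), down to L — 7 moves in all.
Check: all required cells visited; 7 ≤ 7 moves.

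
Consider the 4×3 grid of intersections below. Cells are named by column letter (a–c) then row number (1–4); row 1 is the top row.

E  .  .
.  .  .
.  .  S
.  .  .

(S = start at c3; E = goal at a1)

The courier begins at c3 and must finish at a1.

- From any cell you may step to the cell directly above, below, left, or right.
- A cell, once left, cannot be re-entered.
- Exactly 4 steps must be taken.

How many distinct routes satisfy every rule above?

6

Need simple routes of exactly 4 moves from c3 to a1 (Manhattan distance 4, so 0 moves are spent on a detour and 0 undoing it).
Enumerating: c3 c2 c1 b1 a1 | c3 c2 b2 b1 a1 | c3 c2 b2 a2 a1 | c3 b3 b2 b1 a1 | c3 b3 b2 a2 a1 | c3 b3 a3 a2 a1.
That gives 6 routes.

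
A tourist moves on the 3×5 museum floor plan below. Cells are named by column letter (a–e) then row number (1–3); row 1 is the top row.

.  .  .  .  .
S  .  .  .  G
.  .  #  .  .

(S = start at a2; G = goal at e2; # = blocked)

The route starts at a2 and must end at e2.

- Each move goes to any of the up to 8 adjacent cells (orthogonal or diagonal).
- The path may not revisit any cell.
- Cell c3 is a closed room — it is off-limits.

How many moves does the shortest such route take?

With diagonal moves allowed, the Chebyshev distance max(|Δrow|,|Δcol|) from a2 to e2 is 4, so at least 4 moves are needed.
A route of 4 moves achieves this: a2 → b1 → c1 → d1 → e2.
Since 4 matches the lower bound, it is optimal.

4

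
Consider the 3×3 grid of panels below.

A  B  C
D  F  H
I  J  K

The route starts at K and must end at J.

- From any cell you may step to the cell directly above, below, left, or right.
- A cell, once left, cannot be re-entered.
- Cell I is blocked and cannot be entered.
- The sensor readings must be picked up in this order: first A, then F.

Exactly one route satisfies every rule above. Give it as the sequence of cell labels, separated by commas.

K, H, C, B, A, D, F, J

The waypoints must appear in the order A, F, with no cell reused.
Route from K: 2× up (reaching C), 2× left (reaching A), down to D, right to F, down to J — 7 moves in all.
Check: order respected (A at step 4, F at step 6).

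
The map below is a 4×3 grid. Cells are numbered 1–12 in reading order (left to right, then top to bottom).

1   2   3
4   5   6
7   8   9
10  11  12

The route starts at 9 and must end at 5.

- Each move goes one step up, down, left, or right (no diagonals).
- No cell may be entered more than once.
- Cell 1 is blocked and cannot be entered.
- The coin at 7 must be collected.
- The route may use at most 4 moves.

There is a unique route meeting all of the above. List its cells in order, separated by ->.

9 -> 8 -> 7 -> 4 -> 5

Any route must reach 7 and still end at 5 within 4 moves, so the order of the required stops is forced.
Route from 9: 2× left (reaching 7), up to 4, right to 5 — 4 moves in all.
Check: all required cells visited; 4 ≤ 4 moves.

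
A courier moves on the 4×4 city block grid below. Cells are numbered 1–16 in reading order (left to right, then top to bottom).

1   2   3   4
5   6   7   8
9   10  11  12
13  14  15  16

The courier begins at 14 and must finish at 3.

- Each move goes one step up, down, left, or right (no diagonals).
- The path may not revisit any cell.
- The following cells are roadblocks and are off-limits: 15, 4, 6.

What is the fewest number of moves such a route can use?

The Manhattan distance from 14 to 3 is |4−1| + |2−3| = 4, so at least 4 moves are needed.
A route of 4 moves achieves this: 14 → 10 → 11 → 7 → 3.
Since 4 matches the lower bound, it is optimal.

4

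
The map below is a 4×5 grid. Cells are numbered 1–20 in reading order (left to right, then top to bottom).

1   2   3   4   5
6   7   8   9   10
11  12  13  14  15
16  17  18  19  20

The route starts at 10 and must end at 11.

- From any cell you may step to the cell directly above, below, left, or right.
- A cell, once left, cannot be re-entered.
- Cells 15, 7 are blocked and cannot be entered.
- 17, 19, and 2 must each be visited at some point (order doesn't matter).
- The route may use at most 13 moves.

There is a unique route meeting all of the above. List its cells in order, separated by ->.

10 -> 9 -> 14 -> 19 -> 18 -> 17 -> 12 -> 13 -> 8 -> 3 -> 2 -> 1 -> 6 -> 11

The 13-move cap with required stops at 17, 19, 2 leaves no slack for detours.
Route from 10: left to 9, 2× down (reaching 19), 2× left (reaching 17), up to 12, right to 13, 2× up (reaching 3), 2× left (reaching 1), 2× down (reaching 11) — 13 moves in all.
Check: all required cells visited; 13 ≤ 13 moves.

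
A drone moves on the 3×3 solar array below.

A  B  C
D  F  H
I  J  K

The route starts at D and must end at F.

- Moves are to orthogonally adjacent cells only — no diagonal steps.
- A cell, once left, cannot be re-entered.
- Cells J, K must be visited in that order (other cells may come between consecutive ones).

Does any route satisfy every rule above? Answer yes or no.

One route that works: D → I → J → K → H → F.

yes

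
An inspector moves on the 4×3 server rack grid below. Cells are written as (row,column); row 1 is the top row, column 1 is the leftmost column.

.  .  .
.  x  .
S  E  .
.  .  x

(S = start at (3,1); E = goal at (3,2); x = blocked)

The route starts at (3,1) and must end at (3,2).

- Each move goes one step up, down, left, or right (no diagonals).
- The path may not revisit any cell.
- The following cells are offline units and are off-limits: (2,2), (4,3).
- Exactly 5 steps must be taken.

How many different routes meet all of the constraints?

0

Need simple routes of exactly 5 moves from (3,1) to (3,2) (Manhattan distance 1, so 2 moves are spent on a detour and 2 undoing it).
No route satisfies every constraint, so the count is 0.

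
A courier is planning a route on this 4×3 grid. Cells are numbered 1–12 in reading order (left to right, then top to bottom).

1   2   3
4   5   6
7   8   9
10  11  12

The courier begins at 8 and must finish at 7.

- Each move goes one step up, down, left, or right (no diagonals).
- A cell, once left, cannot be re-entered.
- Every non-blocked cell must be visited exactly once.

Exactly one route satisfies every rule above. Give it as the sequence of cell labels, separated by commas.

Need to visit all 12 open cells exactly once, starting at 8 and ending at 7.
Cell 10 has only two open neighbours (7 and 11), so the path must pass straight through it: one of those is the cell it's entered from and the other is where it exits.
Route from 8: up to 5, left to 4, up to 1, 2× right (reaching 3), 3× down (reaching 12), 2× left (reaching 10), up to 7 — 11 moves in all.
Check: all 12 open cells covered.

8, 5, 4, 1, 2, 3, 6, 9, 12, 11, 10, 7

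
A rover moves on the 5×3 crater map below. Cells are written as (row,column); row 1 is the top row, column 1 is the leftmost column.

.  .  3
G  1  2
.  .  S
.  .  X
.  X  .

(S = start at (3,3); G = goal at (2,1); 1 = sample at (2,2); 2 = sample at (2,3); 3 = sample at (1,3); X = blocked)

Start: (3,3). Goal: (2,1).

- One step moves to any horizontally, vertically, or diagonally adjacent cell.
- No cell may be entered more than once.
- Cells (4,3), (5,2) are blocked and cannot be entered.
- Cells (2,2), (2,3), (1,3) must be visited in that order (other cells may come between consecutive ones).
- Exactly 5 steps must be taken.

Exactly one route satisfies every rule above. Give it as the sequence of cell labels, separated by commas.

(3,3), (2,2), (2,3), (1,3), (1,2), (2,1)

The waypoints must appear in the order (2,2), (2,3), (1,3), with no cell reused.
Route from (3,3): up-left to (2,2), right to (2,3), up to (1,3), left to (1,2), down-left to (2,1) — 5 moves in all.
Check: order respected (1 at step 1, 2 at step 2, 3 at step 3); 5 moves as required.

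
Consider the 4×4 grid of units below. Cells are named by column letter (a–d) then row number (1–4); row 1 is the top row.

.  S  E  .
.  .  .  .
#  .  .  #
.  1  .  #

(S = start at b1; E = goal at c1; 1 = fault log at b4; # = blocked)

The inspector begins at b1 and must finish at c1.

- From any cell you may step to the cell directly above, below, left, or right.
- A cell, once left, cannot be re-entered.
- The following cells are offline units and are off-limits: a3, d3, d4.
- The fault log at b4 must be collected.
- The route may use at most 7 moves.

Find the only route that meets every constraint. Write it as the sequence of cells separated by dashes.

b1 - b2 - b3 - b4 - c4 - c3 - c2 - c1

The 7-move cap with required stops at b4 leaves no slack for detours.
Route from b1: down 3 to b4, right 1 to c4, up 3 to c1 — 7 moves in all.
Check: all required cells visited; 7 ≤ 7 moves.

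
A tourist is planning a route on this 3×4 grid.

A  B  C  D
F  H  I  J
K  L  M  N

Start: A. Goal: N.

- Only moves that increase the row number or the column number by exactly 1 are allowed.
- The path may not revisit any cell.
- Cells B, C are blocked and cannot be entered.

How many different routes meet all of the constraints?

4

A right/down-only route from A to N makes exactly 2 down-moves and 3 right-moves in some order.
With no other constraints that would be C(5,2) = 10 routes.
Subtract routes through each blocked cell (inclusion–exclusion for overlaps): − through B: 6 − through C: 3 + through B&C: 3 → 4.
That gives 4 routes.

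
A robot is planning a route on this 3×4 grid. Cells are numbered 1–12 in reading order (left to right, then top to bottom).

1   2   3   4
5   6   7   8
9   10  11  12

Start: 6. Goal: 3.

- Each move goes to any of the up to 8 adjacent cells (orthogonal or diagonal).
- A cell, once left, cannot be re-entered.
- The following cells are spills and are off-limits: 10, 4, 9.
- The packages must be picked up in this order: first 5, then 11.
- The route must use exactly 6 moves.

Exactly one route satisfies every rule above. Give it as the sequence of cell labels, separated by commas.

The waypoints must appear in the order 5, 11, with no cell reused.
Route from 6: left 1 to 5, up-right 1 to 2, down-right 1 to 7, down 1 to 11, up-right 1 to 8, up-left 1 to 3 — 6 moves in all.
Check: order respected (5 at step 1, 11 at step 4); 6 moves as required.

6, 5, 2, 7, 11, 8, 3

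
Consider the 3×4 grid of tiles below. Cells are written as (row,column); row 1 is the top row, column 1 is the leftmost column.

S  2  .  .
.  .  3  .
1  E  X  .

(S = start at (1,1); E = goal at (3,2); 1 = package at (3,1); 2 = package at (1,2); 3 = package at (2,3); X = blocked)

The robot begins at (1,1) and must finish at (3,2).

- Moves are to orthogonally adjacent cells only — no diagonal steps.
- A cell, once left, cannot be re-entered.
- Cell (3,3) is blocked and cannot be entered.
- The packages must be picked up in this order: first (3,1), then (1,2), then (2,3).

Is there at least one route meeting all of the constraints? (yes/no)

Ignoring the required order, 2 revisit-free routes from (1,1) to (3,2) pass through all of (3,1), (1,2), and (2,3); the waypoint orders that occur are (1,2) → (2,3) → (3,1) (2) — never (3,1) → (1,2) → (2,3).

no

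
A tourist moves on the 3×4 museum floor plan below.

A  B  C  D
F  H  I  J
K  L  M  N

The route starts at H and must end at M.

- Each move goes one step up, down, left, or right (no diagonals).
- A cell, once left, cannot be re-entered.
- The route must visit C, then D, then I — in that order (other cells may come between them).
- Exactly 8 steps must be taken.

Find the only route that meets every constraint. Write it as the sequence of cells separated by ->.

H -> F -> A -> B -> C -> D -> J -> I -> M

The waypoints must appear in the order C, D, I, with no cell reused.
Route from H: left 1 to F, up 1 to A, right 3 to D, down 1 to J, left 1 to I, down 1 to M — 8 moves in all.
Check: order respected (C at step 4, D at step 5, I at step 7); 8 moves as required.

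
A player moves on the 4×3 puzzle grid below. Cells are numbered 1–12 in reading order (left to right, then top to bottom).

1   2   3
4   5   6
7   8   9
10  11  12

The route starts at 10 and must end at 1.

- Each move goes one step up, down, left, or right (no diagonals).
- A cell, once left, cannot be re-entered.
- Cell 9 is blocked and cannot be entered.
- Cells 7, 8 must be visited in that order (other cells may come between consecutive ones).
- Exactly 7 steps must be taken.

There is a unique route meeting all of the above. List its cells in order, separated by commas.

10, 7, 8, 5, 6, 3, 2, 1

The waypoints must appear in the order 7, 8, with no cell reused.
Route from 10: up 1 to 7, right 1 to 8, up 1 to 5, right 1 to 6, up 1 to 3, left 2 to 1 — 7 moves in all.
Check: order respected (7 at step 1, 8 at step 2); 7 moves as required.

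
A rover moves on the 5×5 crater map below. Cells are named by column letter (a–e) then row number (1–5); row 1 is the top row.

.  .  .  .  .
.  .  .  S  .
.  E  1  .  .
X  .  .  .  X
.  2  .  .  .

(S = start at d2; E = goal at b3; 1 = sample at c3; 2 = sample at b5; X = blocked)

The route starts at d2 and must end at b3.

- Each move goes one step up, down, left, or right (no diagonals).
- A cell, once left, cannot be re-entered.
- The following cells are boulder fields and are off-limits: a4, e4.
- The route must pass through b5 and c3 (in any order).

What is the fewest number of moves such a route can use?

Any route passes through b5 and c3 in some order between d2 and b3. Summing Manhattan distances along each leg and taking the cheapest ordering (d2 → c3 → b5 → b3) gives a lower bound of 2 + 3 + 2 = 7 moves.
A route of 7 moves achieves this: d2 → d3 → c3 → c4 → c5 → b5 → b4 → b3.
Since 7 matches the lower bound, it is optimal.

7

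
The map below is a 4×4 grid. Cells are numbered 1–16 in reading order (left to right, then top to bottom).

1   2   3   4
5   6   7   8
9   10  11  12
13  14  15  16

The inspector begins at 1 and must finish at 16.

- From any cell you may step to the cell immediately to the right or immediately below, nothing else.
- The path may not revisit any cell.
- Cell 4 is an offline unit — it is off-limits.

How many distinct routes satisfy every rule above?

A right/down-only route from 1 to 16 makes exactly 3 down-moves and 3 right-moves in some order.
With no other constraints that would be C(6,3) = 20 routes.
Subtract routes through each blocked cell (inclusion–exclusion for overlaps): − through 4: 1 → 19.
That gives 19 routes.

19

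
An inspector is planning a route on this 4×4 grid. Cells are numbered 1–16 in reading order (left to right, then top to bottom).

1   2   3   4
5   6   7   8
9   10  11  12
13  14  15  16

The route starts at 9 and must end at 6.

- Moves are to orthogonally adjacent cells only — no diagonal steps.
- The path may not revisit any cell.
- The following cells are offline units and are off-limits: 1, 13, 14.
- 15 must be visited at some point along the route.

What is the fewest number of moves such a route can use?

Any route passes through 15 somewhere between 9 and 6. Summing Manhattan distances along the two legs (9 → 15 → 6) gives a lower bound of 3 + 3 = 6 moves.
The shortest route satisfying every rule uses 8 moves: 9 → 10 → 11 → 15 → 16 → 12 → 8 → 7 → 6.
The no-revisit rule (legs can't share cells) pushes the minimum above the 6-move bound; an exhaustive check rules out every length from 6 to 7, leaving 8 as the minimum.

8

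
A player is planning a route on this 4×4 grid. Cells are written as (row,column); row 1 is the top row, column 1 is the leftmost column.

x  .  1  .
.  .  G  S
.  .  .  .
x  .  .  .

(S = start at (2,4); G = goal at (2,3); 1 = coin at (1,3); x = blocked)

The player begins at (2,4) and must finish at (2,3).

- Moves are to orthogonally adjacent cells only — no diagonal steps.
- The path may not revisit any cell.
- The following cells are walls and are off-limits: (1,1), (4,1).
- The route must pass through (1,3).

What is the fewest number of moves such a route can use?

Any route passes through (1,3) somewhere between (2,4) and (2,3). Summing Manhattan distances along the two legs ((2,4) → (1,3) → (2,3)) gives a lower bound of 2 + 1 = 3 moves.
A route of 3 moves achieves this: (2,4) → (1,4) → (1,3) → (2,3).
Since 3 matches the lower bound, it is optimal.

3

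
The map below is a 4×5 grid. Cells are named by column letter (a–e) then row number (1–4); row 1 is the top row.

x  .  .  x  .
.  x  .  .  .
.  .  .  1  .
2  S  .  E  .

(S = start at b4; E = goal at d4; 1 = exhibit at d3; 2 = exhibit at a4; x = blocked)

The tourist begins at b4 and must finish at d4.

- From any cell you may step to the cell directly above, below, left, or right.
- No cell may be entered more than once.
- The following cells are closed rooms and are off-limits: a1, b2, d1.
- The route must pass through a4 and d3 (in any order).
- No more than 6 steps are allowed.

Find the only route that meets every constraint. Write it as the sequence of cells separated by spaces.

The budget equals the shortest possible length, so every move has to be on a shortest route through the required cells.
Route from b4: left to a4, up to a3, 3× right (reaching d3), down to d4 — 6 moves in all.
Check: all required cells visited; 6 ≤ 6 moves.

b4 a4 a3 b3 c3 d3 d4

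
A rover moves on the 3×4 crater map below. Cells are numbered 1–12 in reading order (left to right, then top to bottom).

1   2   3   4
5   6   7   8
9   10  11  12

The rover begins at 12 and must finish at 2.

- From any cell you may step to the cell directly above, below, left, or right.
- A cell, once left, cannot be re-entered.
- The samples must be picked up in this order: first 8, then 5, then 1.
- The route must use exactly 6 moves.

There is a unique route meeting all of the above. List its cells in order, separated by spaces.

12 8 7 6 5 1 2

The waypoints must appear in the order 8, 5, 1, with no cell reused.
Route from 12: up to 8, 3× left (reaching 5), up to 1, right to 2 — 6 moves in all.
Check: order respected (8 at step 1, 5 at step 4, 1 at step 5); 6 moves as required.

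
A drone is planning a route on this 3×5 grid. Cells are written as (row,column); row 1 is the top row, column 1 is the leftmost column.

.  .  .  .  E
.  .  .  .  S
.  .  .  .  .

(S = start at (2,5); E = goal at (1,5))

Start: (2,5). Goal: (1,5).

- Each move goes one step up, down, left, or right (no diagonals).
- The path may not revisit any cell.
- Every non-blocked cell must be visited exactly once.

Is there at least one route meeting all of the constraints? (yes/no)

no

Colour the cells like a checkerboard: each orthogonal step flips colour, so a Hamiltonian route alternates colours. Here there are 8 cells of one colour and 7 of the other, with start on the opposite colour to the goal — the counts and endpoints can't be arranged into an alternating sequence of length 15, so no Hamiltonian route exists.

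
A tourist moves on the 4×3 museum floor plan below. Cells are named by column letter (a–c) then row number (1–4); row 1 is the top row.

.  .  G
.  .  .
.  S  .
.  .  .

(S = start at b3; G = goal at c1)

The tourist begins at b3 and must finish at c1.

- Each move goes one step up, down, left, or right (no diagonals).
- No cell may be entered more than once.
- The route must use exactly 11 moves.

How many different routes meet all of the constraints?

4

Need simple routes of exactly 11 moves from b3 to c1 (Manhattan distance 3, so 4 moves are spent on a detour and 4 undoing it).
Enumerating: b3 b2 b1 a1 a2 a3 a4 b4 c4 c3 c2 c1 | b3 b2 c2 c3 c4 b4 a4 a3 a2 a1 b1 c1 | b3 a3 a4 b4 c4 c3 c2 b2 a2 a1 b1 c1 | b3 c3 c4 b4 a4 a3 a2 a1 b1 b2 c2 c1.
That gives 4 routes.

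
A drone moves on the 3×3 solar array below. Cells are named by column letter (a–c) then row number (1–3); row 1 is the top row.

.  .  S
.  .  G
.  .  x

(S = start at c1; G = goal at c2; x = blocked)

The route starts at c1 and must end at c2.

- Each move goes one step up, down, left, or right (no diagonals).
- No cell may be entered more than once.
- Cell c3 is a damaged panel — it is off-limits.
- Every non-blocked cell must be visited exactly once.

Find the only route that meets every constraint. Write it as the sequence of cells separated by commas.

Need to visit all 8 open cells exactly once, starting at c1 and ending at c2.
Cell b3 has only two open neighbours (b2 and a3), so the path must pass straight through it: one of those is the cell it's entered from and the other is where it exits.
Route from c1: 2× left (reaching a1), 2× down (reaching a3), right to b3, up to b2, right to c2 — 7 moves in all.
Check: all 8 open cells covered.

c1, b1, a1, a2, a3, b3, b2, c2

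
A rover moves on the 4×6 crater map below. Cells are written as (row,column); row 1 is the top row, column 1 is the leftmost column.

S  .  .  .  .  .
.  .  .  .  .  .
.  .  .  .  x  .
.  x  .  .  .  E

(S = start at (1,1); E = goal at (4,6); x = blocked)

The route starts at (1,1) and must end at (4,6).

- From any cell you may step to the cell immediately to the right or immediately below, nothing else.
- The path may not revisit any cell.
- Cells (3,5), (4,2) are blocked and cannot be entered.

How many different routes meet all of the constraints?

22

A right/down-only route from (1,1) to (4,6) makes exactly 3 down-moves and 5 right-moves in some order.
With no other constraints that would be C(8,3) = 56 routes.
Subtract routes through each blocked cell (inclusion–exclusion for overlaps): − through (3,5): 30 − through (4,2): 4 → 22.
That gives 22 routes.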